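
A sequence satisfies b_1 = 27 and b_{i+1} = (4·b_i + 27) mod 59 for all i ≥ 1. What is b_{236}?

Listing terms: b_1 = 27, b_2 = 17, b_3 = 36, b_4 = 53, b_5 = 3, b_6 = 39, b_7 = 6, b_8 = 51, b_9 = 54, b_{10} = 7, b_{11} = 55, b_{12} = 11, b_{13} = 12, b_{14} = 16, b_{15} = 32, b_{16} = 37, b_{17} = 57, b_{18} = 19, b_{19} = 44, b_{20} = 26, b_{21} = 13, b_{22} = 20, b_{23} = 48, b_{24} = 42, b_{25} = 18, b_{26} = 40, b_{27} = 10, b_{28} = 8, b_{29} = 0, b_{30} = 27.
Since b_{30} = b_1 = 27, the sequence is periodic with period 29.
(236 - 1) mod 29 = 3, so b_{236} = b_4 = 53.

53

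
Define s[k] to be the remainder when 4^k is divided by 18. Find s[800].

16

Listing terms: s[1] = 4,  s[2] = 16,  s[3] = 10,  s[4] = 4.
The sequence repeats with period 3.
So s[800] = s[1 + ((800-1) mod 3)] = s[2] = 16.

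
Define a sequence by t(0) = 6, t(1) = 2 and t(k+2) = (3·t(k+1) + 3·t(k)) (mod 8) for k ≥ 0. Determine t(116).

Computing terms: t(0) = 6,  t(1) = 2,  t(2) = 0,  t(3) = 6,  t(4) = 2.
Since (t(3), t(4)) = (t(0), t(1)) = (6, 2) (two consecutive terms determine the rest), the sequence is periodic with period 3.
(116 - 0) mod 3 = 2, so t(116) = t(2) = 0.

0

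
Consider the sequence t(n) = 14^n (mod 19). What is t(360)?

1

Listing terms: t(0) = 1; t(1) = 14; t(2) = 6; t(3) = 8; t(4) = 17; t(5) = 10; t(6) = 7; t(7) = 3; t(8) = 4; t(9) = 18; t(10) = 5; t(11) = 13; t(12) = 11; t(13) = 2; t(14) = 9; t(15) = 12; t(16) = 16; t(17) = 15; t(18) = 1.
The sequence repeats with period 18.
(360 - 0) mod 18 = 0, so t(360) = t(0) = 1.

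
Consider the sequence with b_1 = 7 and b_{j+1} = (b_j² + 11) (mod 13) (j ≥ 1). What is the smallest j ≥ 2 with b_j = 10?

We have b_1 = 7; b_2 = 8; b_3 = 10; b_4 = 7.
Since b_4 = b_1 = 7, the sequence is periodic with period 3.
The value 10 first appears (with j ≥ 2) at b_3.

3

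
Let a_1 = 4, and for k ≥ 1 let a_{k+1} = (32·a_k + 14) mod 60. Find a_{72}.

10

Listing terms: a_1 = 4; a_2 = 22; a_3 = 58; a_4 = 10; a_5 = 34; a_6 = 22.
Since a_6 = a_2 = 22, the sequence is eventually periodic: after a pre-period of length 1 it cycles with period 4.
For k ≥ 2, a_k depends only on (k - 2) mod 4. (72 - 2) mod 4 = 2, so a_{72} = a_4 = 10.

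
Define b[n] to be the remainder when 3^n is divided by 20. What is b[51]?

b[1] = 3, b[2] = 9, b[3] = 7, b[4] = 1, b[5] = 3.
The sequence repeats with period 4.
So b[51] = b[1 + ((51-1) mod 4)] = b[3] = 7.

7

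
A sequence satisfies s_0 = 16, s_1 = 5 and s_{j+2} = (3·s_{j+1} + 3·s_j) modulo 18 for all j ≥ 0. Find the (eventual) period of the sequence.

Computing terms: s_0 = 16, s_1 = 5, s_2 = 9, s_3 = 6, s_4 = 9, s_5 = 9, s_6 = 0, s_7 = 9, s_8 = 9.
Since (s_7, s_8) = (s_4, s_5) = (9, 9) (two consecutive terms determine the rest), the sequence is eventually periodic: after a pre-period of length 4 it cycles with period 3.

3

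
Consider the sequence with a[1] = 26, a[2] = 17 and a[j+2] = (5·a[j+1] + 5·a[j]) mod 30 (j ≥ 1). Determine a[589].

We have a[1] = 26; a[2] = 17; a[3] = 5; a[4] = 20; a[5] = 5; a[6] = 5; a[7] = 20.
Since (a[6], a[7]) = (a[3], a[4]) = (5, 20) (two consecutive terms determine the rest), the sequence is eventually periodic: after a pre-period of length 2 it cycles with period 3.
For j ≥ 3, a[j] depends only on (j - 3) mod 3. (589 - 3) mod 3 = 1, so a[589] = a[4] = 20.

20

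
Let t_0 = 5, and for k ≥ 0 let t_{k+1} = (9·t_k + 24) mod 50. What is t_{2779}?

t_0 = 5,  t_1 = 19,  t_2 = 45,  t_3 = 29,  t_4 = 35,  t_5 = 39,  t_6 = 25,  t_7 = 49,  t_8 = 15,  t_9 = 9,  t_{10} = 5.
Since t_{10} = t_0 = 5, the sequence is periodic with period 10.
So t_{2779} = t_{0 + ((2779-0) mod 10)} = t_9 = 9.

9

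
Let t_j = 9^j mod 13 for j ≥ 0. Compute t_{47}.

3

t_0 = 1,  t_1 = 9,  t_2 = 3,  t_3 = 1.
The sequence repeats with period 3.
(47 - 0) mod 3 = 2, so t_{47} = t_2 = 3.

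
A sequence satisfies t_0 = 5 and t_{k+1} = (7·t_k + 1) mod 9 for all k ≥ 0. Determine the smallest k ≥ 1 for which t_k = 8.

3

Listing terms: t_0 = 5, t_1 = 0, t_2 = 1, t_3 = 8, t_4 = 3, t_5 = 4, t_6 = 2, t_7 = 6, t_8 = 7, t_9 = 5.
Since t_9 = t_0 = 5, the sequence is periodic with period 9.
The value 8 first appears (with k ≥ 1) at t_3.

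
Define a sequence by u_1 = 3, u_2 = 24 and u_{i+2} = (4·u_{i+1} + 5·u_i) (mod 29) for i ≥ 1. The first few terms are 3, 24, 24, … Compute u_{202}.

u_1 = 3,  u_2 = 24,  u_3 = 24,  u_4 = 13,  u_5 = 27,  u_6 = 28,  u_7 = 15,  u_8 = 26,  u_9 = 5,  u_{10} = 5,  u_{11} = 16,  u_{12} = 2,  u_{13} = 1,  u_{14} = 14,  u_{15} = 3,  u_{16} = 24.
Since (u_{15}, u_{16}) = (u_1, u_2) = (3, 24) (two consecutive terms determine the rest), the sequence is periodic with period 14.
(202 - 1) mod 14 = 5, so u_{202} = u_6 = 28.

28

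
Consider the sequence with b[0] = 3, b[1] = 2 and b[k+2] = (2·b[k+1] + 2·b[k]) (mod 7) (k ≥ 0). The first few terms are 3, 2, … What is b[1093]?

4

Computing terms: b[0] = 3,  b[1] = 2,  b[2] = 3,  b[3] = 3,  b[4] = 5,  b[5] = 2,  b[6] = 0,  b[7] = 4,  b[8] = 1,  b[9] = 3,  b[10] = 1,  b[11] = 1,  b[12] = 4,  b[13] = 3,  b[14] = 0,  b[15] = 6,  b[16] = 5,  b[17] = 1,  b[18] = 5,  b[19] = 5,  b[20] = 6,  b[21] = 1,  b[22] = 0,  b[23] = 2,  b[24] = 4,  b[25] = 5,  b[26] = 4,  b[27] = 4,  b[28] = 2,  b[29] = 5,  b[30] = 0,  b[31] = 3,  b[32] = 6,  b[33] = 4,  b[34] = 6,  b[35] = 6,  b[36] = 3,  b[37] = 4,  b[38] = 0,  b[39] = 1,  b[40] = 2,  b[41] = 6,  b[42] = 2,  b[43] = 2,  b[44] = 1,  b[45] = 6,  b[46] = 0,  b[47] = 5,  b[48] = 3,  b[49] = 2.
The sequence repeats with period 48.
So b[1093] = b[0 + ((1093-0) mod 48)] = b[37] = 4.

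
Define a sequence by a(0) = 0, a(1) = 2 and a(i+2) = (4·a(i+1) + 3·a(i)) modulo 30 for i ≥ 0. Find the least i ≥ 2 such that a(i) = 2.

10

Listing terms: a(0) = 0, a(1) = 2, a(2) = 8, a(3) = 8, a(4) = 26, a(5) = 8, a(6) = 20, a(7) = 14, a(8) = 26, a(9) = 26, a(10) = 2, a(11) = 26, a(12) = 20, a(13) = 8, a(14) = 2, a(15) = 2, a(16) = 14, a(17) = 2, a(18) = 20, a(19) = 26, a(20) = 14, a(21) = 14, a(22) = 8, a(23) = 14, a(24) = 20, a(25) = 2, a(26) = 8.
Since (a(25), a(26)) = (a(1), a(2)) = (2, 8) (two consecutive terms determine the rest), the sequence is eventually periodic: after a pre-period of length 1 it cycles with period 24.
The value 2 first appears (with i ≥ 2) at a(10).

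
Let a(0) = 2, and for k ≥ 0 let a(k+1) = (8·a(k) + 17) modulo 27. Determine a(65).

15

a(0) = 2, a(1) = 6, a(2) = 11, a(3) = 24, a(4) = 20, a(5) = 15, a(6) = 2.
Since a(6) = a(0) = 2, the sequence is periodic with period 6.
So a(65) = a(0 + ((65-0) mod 6)) = a(5) = 15.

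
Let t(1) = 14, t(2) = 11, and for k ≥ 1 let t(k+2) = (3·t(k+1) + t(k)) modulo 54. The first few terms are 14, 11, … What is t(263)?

t(1) = 14,  t(2) = 11,  t(3) = 47,  t(4) = 44,  t(5) = 17,  t(6) = 41,  t(7) = 32,  t(8) = 29,  t(9) = 11,  t(10) = 8,  t(11) = 35,  t(12) = 5,  t(13) = 50,  t(14) = 47,  t(15) = 29,  t(16) = 26,  t(17) = 53,  t(18) = 23,  t(19) = 14,  t(20) = 11.
The sequence repeats with period 18.
So t(263) = t(1 + ((263-1) mod 18)) = t(11) = 35.

35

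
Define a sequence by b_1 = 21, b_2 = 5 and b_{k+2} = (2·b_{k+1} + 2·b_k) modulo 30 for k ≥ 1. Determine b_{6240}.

We have b_1 = 21, b_2 = 5, b_3 = 22, b_4 = 24, b_5 = 2, b_6 = 22, b_7 = 18, b_8 = 20, b_9 = 16, b_{10} = 12, b_{11} = 26, b_{12} = 16, b_{13} = 24, b_{14} = 20, b_{15} = 28, b_{16} = 6, b_{17} = 8, b_{18} = 28, b_{19} = 12, b_{20} = 20, b_{21} = 4, b_{22} = 18, b_{23} = 14, b_{24} = 4, b_{25} = 6, b_{26} = 20, b_{27} = 22, b_{28} = 24.
Since (b_{27}, b_{28}) = (b_3, b_4) = (22, 24) (two consecutive terms determine the rest), the sequence is eventually periodic: after a pre-period of length 2 it cycles with period 24.
For k ≥ 3, b_k depends only on (k - 3) mod 24. (6240 - 3) mod 24 = 21, so b_{6240} = b_{24} = 4.

4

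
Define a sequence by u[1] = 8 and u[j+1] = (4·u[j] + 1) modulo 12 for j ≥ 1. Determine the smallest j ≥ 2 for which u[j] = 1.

We have u[1] = 8; u[2] = 9; u[3] = 1; u[4] = 5; u[5] = 9.
Since u[5] = u[2] = 9, the sequence is eventually periodic: after a pre-period of length 1 it cycles with period 3.
The value 1 first appears (with j ≥ 2) at u[3].

3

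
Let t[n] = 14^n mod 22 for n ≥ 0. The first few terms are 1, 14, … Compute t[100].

12

Listing terms: t[0] = 1, t[1] = 14, t[2] = 20, t[3] = 16, t[4] = 4, t[5] = 12, t[6] = 14.
Since t[6] = t[1] = 14, the sequence is eventually periodic: after a pre-period of length 1 it cycles with period 5.
For n ≥ 1, t[n] depends only on (n - 1) mod 5. (100 - 1) mod 5 = 4, so t[100] = t[5] = 12.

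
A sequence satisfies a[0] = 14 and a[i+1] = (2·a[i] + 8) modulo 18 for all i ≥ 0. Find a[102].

Listing terms: a[0] = 14; a[1] = 0; a[2] = 8; a[3] = 6; a[4] = 2; a[5] = 12; a[6] = 14.
The sequence repeats with period 6.
So a[102] = a[0 + ((102-0) mod 6)] = a[0] = 14.

14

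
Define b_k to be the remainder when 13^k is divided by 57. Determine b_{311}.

52

Computing terms: b_0 = 1; b_1 = 13; b_2 = 55; b_3 = 31; b_4 = 4; b_5 = 52; b_6 = 49; b_7 = 10; b_8 = 16; b_9 = 37; b_{10} = 25; b_{11} = 40; b_{12} = 7; b_{13} = 34; b_{14} = 43; b_{15} = 46; b_{16} = 28; b_{17} = 22; b_{18} = 1.
Since b_{18} = b_0 = 1, the sequence is periodic with period 18.
(311 - 0) mod 18 = 5, so b_{311} = b_5 = 52.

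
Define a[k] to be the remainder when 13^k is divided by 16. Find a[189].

Computing terms: a[0] = 1, a[1] = 13, a[2] = 9, a[3] = 5, a[4] = 1.
The sequence repeats with period 4.
So a[189] = a[0 + ((189-0) mod 4)] = a[1] = 13.

13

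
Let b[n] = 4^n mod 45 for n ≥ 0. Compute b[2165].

34

b[0] = 1, b[1] = 4, b[2] = 16, b[3] = 19, b[4] = 31, b[5] = 34, b[6] = 1.
Since b[6] = b[0] = 1, the sequence is periodic with period 6.
So b[2165] = b[0 + ((2165-0) mod 6)] = b[5] = 34.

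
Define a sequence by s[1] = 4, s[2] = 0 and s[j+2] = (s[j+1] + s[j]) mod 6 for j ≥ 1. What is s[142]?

We have s[1] = 4; s[2] = 0; s[3] = 4; s[4] = 4; s[5] = 2; s[6] = 0; s[7] = 2; s[8] = 2; s[9] = 4; s[10] = 0.
Since (s[9], s[10]) = (s[1], s[2]) = (4, 0) (two consecutive terms determine the rest), the sequence is periodic with period 8.
So s[142] = s[1 + ((142-1) mod 8)] = s[6] = 0.

0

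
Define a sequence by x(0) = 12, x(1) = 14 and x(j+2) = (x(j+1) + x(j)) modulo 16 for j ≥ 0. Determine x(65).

10

x(0) = 12,  x(1) = 14,  x(2) = 10,  x(3) = 8,  x(4) = 2,  x(5) = 10,  x(6) = 12,  x(7) = 6,  x(8) = 2,  x(9) = 8,  x(10) = 10,  x(11) = 2,  x(12) = 12,  x(13) = 14.
The sequence repeats with period 12.
So x(65) = x(0 + ((65-0) mod 12)) = x(5) = 10.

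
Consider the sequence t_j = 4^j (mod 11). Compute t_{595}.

We have t_0 = 1, t_1 = 4, t_2 = 5, t_3 = 9, t_4 = 3, t_5 = 1.
Since t_5 = t_0 = 1, the sequence is periodic with period 5.
So t_{595} = t_{0 + ((595-0) mod 5)} = t_0 = 1.

1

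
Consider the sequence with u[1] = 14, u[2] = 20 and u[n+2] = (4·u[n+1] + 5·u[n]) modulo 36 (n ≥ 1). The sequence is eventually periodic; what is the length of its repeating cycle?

18

Listing terms: u[1] = 14; u[2] = 20; u[3] = 6; u[4] = 16; u[5] = 22; u[6] = 24; u[7] = 26; u[8] = 8; u[9] = 18; u[10] = 4; u[11] = 34; u[12] = 12; u[13] = 2; u[14] = 32; u[15] = 30; u[16] = 28; u[17] = 10; u[18] = 0; u[19] = 14; u[20] = 20.
The sequence repeats with period 18.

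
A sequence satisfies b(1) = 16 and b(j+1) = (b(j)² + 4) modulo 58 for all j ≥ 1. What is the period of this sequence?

11

b(1) = 16, b(2) = 28, b(3) = 34, b(4) = 0, b(5) = 4, b(6) = 20, b(7) = 56, b(8) = 8, b(9) = 10, b(10) = 46, b(11) = 32, b(12) = 42, b(13) = 28.
Since b(13) = b(2) = 28, the sequence is eventually periodic: after a pre-period of length 1 it cycles with period 11.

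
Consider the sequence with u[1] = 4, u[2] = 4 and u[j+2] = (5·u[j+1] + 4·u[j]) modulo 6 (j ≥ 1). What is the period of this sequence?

Listing terms: u[1] = 4,  u[2] = 4,  u[3] = 0,  u[4] = 4,  u[5] = 2,  u[6] = 2,  u[7] = 0,  u[8] = 2,  u[9] = 4,  u[10] = 4.
The sequence repeats with period 8.

8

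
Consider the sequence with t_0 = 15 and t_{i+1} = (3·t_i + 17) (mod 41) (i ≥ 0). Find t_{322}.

39

t_0 = 15,  t_1 = 21,  t_2 = 39,  t_3 = 11,  t_4 = 9,  t_5 = 3,  t_6 = 26,  t_7 = 13,  t_8 = 15.
Since t_8 = t_0 = 15, the sequence is periodic with period 8.
(322 - 0) mod 8 = 2, so t_{322} = t_2 = 39.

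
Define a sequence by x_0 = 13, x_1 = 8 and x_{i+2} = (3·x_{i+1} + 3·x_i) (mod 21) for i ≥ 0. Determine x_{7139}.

6

Listing terms: x_0 = 13, x_1 = 8, x_2 = 0, x_3 = 3, x_4 = 9, x_5 = 15, x_6 = 9, x_7 = 9, x_8 = 12, x_9 = 0, x_{10} = 15, x_{11} = 3, x_{12} = 12, x_{13} = 3, x_{14} = 3, x_{15} = 18, x_{16} = 0, x_{17} = 12, x_{18} = 15, x_{19} = 18, x_{20} = 15, x_{21} = 15, x_{22} = 6, x_{23} = 0, x_{24} = 18, x_{25} = 12, x_{26} = 6, x_{27} = 12, x_{28} = 12, x_{29} = 9, x_{30} = 0, x_{31} = 6, x_{32} = 18, x_{33} = 9, x_{34} = 18, x_{35} = 18, x_{36} = 3, x_{37} = 0, x_{38} = 9, x_{39} = 6, x_{40} = 3, x_{41} = 6, x_{42} = 6, x_{43} = 15, x_{44} = 0, x_{45} = 3.
Since (x_{44}, x_{45}) = (x_2, x_3) = (0, 3) (two consecutive terms determine the rest), the sequence is eventually periodic: after a pre-period of length 2 it cycles with period 42.
For i ≥ 2, x_i depends only on (i - 2) mod 42. (7139 - 2) mod 42 = 39, so x_{7139} = x_{41} = 6.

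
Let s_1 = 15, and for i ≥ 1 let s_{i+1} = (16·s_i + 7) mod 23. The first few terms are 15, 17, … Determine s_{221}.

Listing terms: s_1 = 15, s_2 = 17, s_3 = 3, s_4 = 9, s_5 = 13, s_6 = 8, s_7 = 20, s_8 = 5, s_9 = 18, s_{10} = 19, s_{11} = 12, s_{12} = 15.
The sequence repeats with period 11.
So s_{221} = s_{1 + ((221-1) mod 11)} = s_1 = 15.

15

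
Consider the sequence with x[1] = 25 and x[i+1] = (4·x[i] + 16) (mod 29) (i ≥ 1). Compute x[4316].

22

Listing terms: x[1] = 25,  x[2] = 0,  x[3] = 16,  x[4] = 22,  x[5] = 17,  x[6] = 26,  x[7] = 4,  x[8] = 3,  x[9] = 28,  x[10] = 12,  x[11] = 6,  x[12] = 11,  x[13] = 2,  x[14] = 24,  x[15] = 25.
The sequence repeats with period 14.
So x[4316] = x[1 + ((4316-1) mod 14)] = x[4] = 22.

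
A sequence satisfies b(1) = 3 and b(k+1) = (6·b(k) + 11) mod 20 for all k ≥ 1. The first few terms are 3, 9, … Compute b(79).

b(1) = 3; b(2) = 9; b(3) = 5; b(4) = 1; b(5) = 17; b(6) = 13; b(7) = 9.
Since b(7) = b(2) = 9, the sequence is eventually periodic: after a pre-period of length 1 it cycles with period 5.
For k ≥ 2, b(k) depends only on (k - 2) mod 5. (79 - 2) mod 5 = 2, so b(79) = b(4) = 1.

1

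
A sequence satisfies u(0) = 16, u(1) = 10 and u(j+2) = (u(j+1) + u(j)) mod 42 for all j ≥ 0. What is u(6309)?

Computing terms: u(0) = 16, u(1) = 10, u(2) = 26, u(3) = 36, u(4) = 20, u(5) = 14, u(6) = 34, u(7) = 6, u(8) = 40, u(9) = 4, u(10) = 2, u(11) = 6, u(12) = 8, u(13) = 14, u(14) = 22, u(15) = 36, u(16) = 16, u(17) = 10.
The sequence repeats with period 16.
So u(6309) = u(0 + ((6309-0) mod 16)) = u(5) = 14.

14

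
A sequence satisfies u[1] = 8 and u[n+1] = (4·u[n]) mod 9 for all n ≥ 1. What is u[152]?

5

Listing terms: u[1] = 8,  u[2] = 5,  u[3] = 2,  u[4] = 8.
Since u[4] = u[1] = 8, the sequence is periodic with period 3.
So u[152] = u[1 + ((152-1) mod 3)] = u[2] = 5.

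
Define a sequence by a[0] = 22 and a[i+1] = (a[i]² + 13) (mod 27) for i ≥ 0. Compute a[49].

20

a[0] = 22,  a[1] = 11,  a[2] = 26,  a[3] = 14,  a[4] = 20,  a[5] = 8,  a[6] = 23,  a[7] = 2,  a[8] = 17,  a[9] = 5,  a[10] = 11.
Since a[10] = a[1] = 11, the sequence is eventually periodic: after a pre-period of length 1 it cycles with period 9.
For i ≥ 1, a[i] depends only on (i - 1) mod 9. (49 - 1) mod 9 = 3, so a[49] = a[4] = 20.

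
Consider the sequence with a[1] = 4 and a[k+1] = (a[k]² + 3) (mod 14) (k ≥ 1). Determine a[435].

0

a[1] = 4, a[2] = 5, a[3] = 0, a[4] = 3, a[5] = 12, a[6] = 7, a[7] = 10, a[8] = 5.
Since a[8] = a[2] = 5, the sequence is eventually periodic: after a pre-period of length 1 it cycles with period 6.
For k ≥ 2, a[k] depends only on (k - 2) mod 6. (435 - 2) mod 6 = 1, so a[435] = a[3] = 0.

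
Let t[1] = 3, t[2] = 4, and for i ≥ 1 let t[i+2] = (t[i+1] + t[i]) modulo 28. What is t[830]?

Listing terms: t[1] = 3; t[2] = 4; t[3] = 7; t[4] = 11; t[5] = 18; t[6] = 1; t[7] = 19; t[8] = 20; t[9] = 11; t[10] = 3; t[11] = 14; t[12] = 17; t[13] = 3; t[14] = 20; t[15] = 23; t[16] = 15; t[17] = 10; t[18] = 25; t[19] = 7; t[20] = 4; t[21] = 11; t[22] = 15; t[23] = 26; t[24] = 13; t[25] = 11; t[26] = 24; t[27] = 7; t[28] = 3; t[29] = 10; t[30] = 13; t[31] = 23; t[32] = 8; t[33] = 3; t[34] = 11; t[35] = 14; t[36] = 25; t[37] = 11; t[38] = 8; t[39] = 19; t[40] = 27; t[41] = 18; t[42] = 17; t[43] = 7; t[44] = 24; t[45] = 3; t[46] = 27; t[47] = 2; t[48] = 1; t[49] = 3; t[50] = 4.
Since (t[49], t[50]) = (t[1], t[2]) = (3, 4) (two consecutive terms determine the rest), the sequence is periodic with period 48.
So t[830] = t[1 + ((830-1) mod 48)] = t[14] = 20.

20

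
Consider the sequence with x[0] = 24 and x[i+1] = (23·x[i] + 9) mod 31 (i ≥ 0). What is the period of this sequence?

10

Computing terms: x[0] = 24; x[1] = 3; x[2] = 16; x[3] = 5; x[4] = 0; x[5] = 9; x[6] = 30; x[7] = 17; x[8] = 28; x[9] = 2; x[10] = 24.
Since x[10] = x[0] = 24, the sequence is periodic with period 10.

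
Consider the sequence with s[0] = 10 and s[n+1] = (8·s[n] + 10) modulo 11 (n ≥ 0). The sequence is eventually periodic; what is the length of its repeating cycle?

We have s[0] = 10, s[1] = 2, s[2] = 4, s[3] = 9, s[4] = 5, s[5] = 6, s[6] = 3, s[7] = 1, s[8] = 7, s[9] = 0, s[10] = 10.
Since s[10] = s[0] = 10, the sequence is periodic with period 10.

10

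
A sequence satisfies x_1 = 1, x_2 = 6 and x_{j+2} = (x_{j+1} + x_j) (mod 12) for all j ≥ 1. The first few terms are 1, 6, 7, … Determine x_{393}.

We have x_1 = 1,  x_2 = 6,  x_3 = 7,  x_4 = 1,  x_5 = 8,  x_6 = 9,  x_7 = 5,  x_8 = 2,  x_9 = 7,  x_{10} = 9,  x_{11} = 4,  x_{12} = 1,  x_{13} = 5,  x_{14} = 6,  x_{15} = 11,  x_{16} = 5,  x_{17} = 4,  x_{18} = 9,  x_{19} = 1,  x_{20} = 10,  x_{21} = 11,  x_{22} = 9,  x_{23} = 8,  x_{24} = 5,  x_{25} = 1,  x_{26} = 6.
The sequence repeats with period 24.
(393 - 1) mod 24 = 8, so x_{393} = x_9 = 7.

7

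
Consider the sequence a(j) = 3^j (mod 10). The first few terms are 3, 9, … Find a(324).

1

Computing terms: a(1) = 3, a(2) = 9, a(3) = 7, a(4) = 1, a(5) = 3.
The sequence repeats with period 4.
(324 - 1) mod 4 = 3, so a(324) = a(4) = 1.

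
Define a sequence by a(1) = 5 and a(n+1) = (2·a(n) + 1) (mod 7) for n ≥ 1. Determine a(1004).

4

We have a(1) = 5, a(2) = 4, a(3) = 2, a(4) = 5.
The sequence repeats with period 3.
(1004 - 1) mod 3 = 1, so a(1004) = a(2) = 4.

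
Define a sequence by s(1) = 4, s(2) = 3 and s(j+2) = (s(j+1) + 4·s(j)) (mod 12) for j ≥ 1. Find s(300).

7

Listing terms: s(1) = 4, s(2) = 3, s(3) = 7, s(4) = 7, s(5) = 11, s(6) = 3, s(7) = 11, s(8) = 11, s(9) = 7, s(10) = 3, s(11) = 7.
Since (s(10), s(11)) = (s(2), s(3)) = (3, 7) (two consecutive terms determine the rest), the sequence is eventually periodic: after a pre-period of length 1 it cycles with period 8.
For j ≥ 2, s(j) depends only on (j - 2) mod 8. (300 - 2) mod 8 = 2, so s(300) = s(4) = 7.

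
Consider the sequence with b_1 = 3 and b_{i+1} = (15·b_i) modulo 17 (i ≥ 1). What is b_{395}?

Computing terms: b_1 = 3; b_2 = 11; b_3 = 12; b_4 = 10; b_5 = 14; b_6 = 6; b_7 = 5; b_8 = 7; b_9 = 3.
Since b_9 = b_1 = 3, the sequence is periodic with period 8.
So b_{395} = b_{1 + ((395-1) mod 8)} = b_3 = 12.

12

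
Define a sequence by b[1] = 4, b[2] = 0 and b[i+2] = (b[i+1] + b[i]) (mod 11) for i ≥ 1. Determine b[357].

9

Computing terms: b[1] = 4; b[2] = 0; b[3] = 4; b[4] = 4; b[5] = 8; b[6] = 1; b[7] = 9; b[8] = 10; b[9] = 8; b[10] = 7; b[11] = 4; b[12] = 0.
The sequence repeats with period 10.
(357 - 1) mod 10 = 6, so b[357] = b[7] = 9.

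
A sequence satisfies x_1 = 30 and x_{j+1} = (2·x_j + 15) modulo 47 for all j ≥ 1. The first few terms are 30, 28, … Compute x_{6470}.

45

Listing terms: x_1 = 30, x_2 = 28, x_3 = 24, x_4 = 16, x_5 = 0, x_6 = 15, x_7 = 45, x_8 = 11, x_9 = 37, x_{10} = 42, x_{11} = 5, x_{12} = 25, x_{13} = 18, x_{14} = 4, x_{15} = 23, x_{16} = 14, x_{17} = 43, x_{18} = 7, x_{19} = 29, x_{20} = 26, x_{21} = 20, x_{22} = 8, x_{23} = 31, x_{24} = 30.
The sequence repeats with period 23.
So x_{6470} = x_{1 + ((6470-1) mod 23)} = x_7 = 45.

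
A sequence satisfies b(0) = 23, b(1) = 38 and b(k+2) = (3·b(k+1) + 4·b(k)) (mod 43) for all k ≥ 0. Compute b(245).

10

Computing terms: b(0) = 23, b(1) = 38, b(2) = 34, b(3) = 39, b(4) = 38, b(5) = 12, b(6) = 16, b(7) = 10, b(8) = 8, b(9) = 21, b(10) = 9, b(11) = 25, b(12) = 25, b(13) = 3, b(14) = 23, b(15) = 38.
The sequence repeats with period 14.
So b(245) = b(0 + ((245-0) mod 14)) = b(7) = 10.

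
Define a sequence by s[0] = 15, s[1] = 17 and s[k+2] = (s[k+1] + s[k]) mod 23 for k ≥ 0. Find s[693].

11

Computing terms: s[0] = 15,  s[1] = 17,  s[2] = 9,  s[3] = 3,  s[4] = 12,  s[5] = 15,  s[6] = 4,  s[7] = 19,  s[8] = 0,  s[9] = 19,  s[10] = 19,  s[11] = 15,  s[12] = 11,  s[13] = 3,  s[14] = 14,  s[15] = 17,  s[16] = 8,  s[17] = 2,  s[18] = 10,  s[19] = 12,  s[20] = 22,  s[21] = 11,  s[22] = 10,  s[23] = 21,  s[24] = 8,  s[25] = 6,  s[26] = 14,  s[27] = 20,  s[28] = 11,  s[29] = 8,  s[30] = 19,  s[31] = 4,  s[32] = 0,  s[33] = 4,  s[34] = 4,  s[35] = 8,  s[36] = 12,  s[37] = 20,  s[38] = 9,  s[39] = 6,  s[40] = 15,  s[41] = 21,  s[42] = 13,  s[43] = 11,  s[44] = 1,  s[45] = 12,  s[46] = 13,  s[47] = 2,  s[48] = 15,  s[49] = 17.
Since (s[48], s[49]) = (s[0], s[1]) = (15, 17) (two consecutive terms determine the rest), the sequence is periodic with period 48.
So s[693] = s[0 + ((693-0) mod 48)] = s[21] = 11.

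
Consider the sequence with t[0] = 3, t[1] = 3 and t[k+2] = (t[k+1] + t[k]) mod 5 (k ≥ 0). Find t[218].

We have t[0] = 3,  t[1] = 3,  t[2] = 1,  t[3] = 4,  t[4] = 0,  t[5] = 4,  t[6] = 4,  t[7] = 3,  t[8] = 2,  t[9] = 0,  t[10] = 2,  t[11] = 2,  t[12] = 4,  t[13] = 1,  t[14] = 0,  t[15] = 1,  t[16] = 1,  t[17] = 2,  t[18] = 3,  t[19] = 0,  t[20] = 3,  t[21] = 3.
Since (t[20], t[21]) = (t[0], t[1]) = (3, 3) (two consecutive terms determine the rest), the sequence is periodic with period 20.
So t[218] = t[0 + ((218-0) mod 20)] = t[18] = 3.

3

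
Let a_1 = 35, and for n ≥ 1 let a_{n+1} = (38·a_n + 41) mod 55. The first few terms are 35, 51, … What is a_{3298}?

a_1 = 35, a_2 = 51, a_3 = 54, a_4 = 3, a_5 = 45, a_6 = 46, a_7 = 29, a_8 = 43, a_9 = 25, a_{10} = 1, a_{11} = 24, a_{12} = 18, a_{13} = 10, a_{14} = 36, a_{15} = 34, a_{16} = 13, a_{17} = 40, a_{18} = 21, a_{19} = 14, a_{20} = 23, a_{21} = 35.
Since a_{21} = a_1 = 35, the sequence is periodic with period 20.
So a_{3298} = a_{1 + ((3298-1) mod 20)} = a_{18} = 21.

21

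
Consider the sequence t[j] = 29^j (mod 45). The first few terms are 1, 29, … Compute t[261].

44

We have t[0] = 1, t[1] = 29, t[2] = 31, t[3] = 44, t[4] = 16, t[5] = 14, t[6] = 1.
The sequence repeats with period 6.
So t[261] = t[0 + ((261-0) mod 6)] = t[3] = 44.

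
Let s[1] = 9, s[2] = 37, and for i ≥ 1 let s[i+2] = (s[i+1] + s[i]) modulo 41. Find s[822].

s[1] = 9, s[2] = 37, s[3] = 5, s[4] = 1, s[5] = 6, s[6] = 7, s[7] = 13, s[8] = 20, s[9] = 33, s[10] = 12, s[11] = 4, s[12] = 16, s[13] = 20, s[14] = 36, s[15] = 15, s[16] = 10, s[17] = 25, s[18] = 35, s[19] = 19, s[20] = 13, s[21] = 32, s[22] = 4, s[23] = 36, s[24] = 40, s[25] = 35, s[26] = 34, s[27] = 28, s[28] = 21, s[29] = 8, s[30] = 29, s[31] = 37, s[32] = 25, s[33] = 21, s[34] = 5, s[35] = 26, s[36] = 31, s[37] = 16, s[38] = 6, s[39] = 22, s[40] = 28, s[41] = 9, s[42] = 37.
Since (s[41], s[42]) = (s[1], s[2]) = (9, 37) (two consecutive terms determine the rest), the sequence is periodic with period 40.
So s[822] = s[1 + ((822-1) mod 40)] = s[22] = 4.

4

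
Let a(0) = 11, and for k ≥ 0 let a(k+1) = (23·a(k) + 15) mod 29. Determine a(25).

26

a(0) = 11; a(1) = 7; a(2) = 2; a(3) = 3; a(4) = 26; a(5) = 4; a(6) = 20; a(7) = 11.
Since a(7) = a(0) = 11, the sequence is periodic with period 7.
So a(25) = a(0 + ((25-0) mod 7)) = a(4) = 26.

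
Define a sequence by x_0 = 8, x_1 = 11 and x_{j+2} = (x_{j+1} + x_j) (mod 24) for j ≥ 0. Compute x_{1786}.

Computing terms: x_0 = 8, x_1 = 11, x_2 = 19, x_3 = 6, x_4 = 1, x_5 = 7, x_6 = 8, x_7 = 15, x_8 = 23, x_9 = 14, x_{10} = 13, x_{11} = 3, x_{12} = 16, x_{13} = 19, x_{14} = 11, x_{15} = 6, x_{16} = 17, x_{17} = 23, x_{18} = 16, x_{19} = 15, x_{20} = 7, x_{21} = 22, x_{22} = 5, x_{23} = 3, x_{24} = 8, x_{25} = 11.
Since (x_{24}, x_{25}) = (x_0, x_1) = (8, 11) (two consecutive terms determine the rest), the sequence is periodic with period 24.
(1786 - 0) mod 24 = 10, so x_{1786} = x_{10} = 13.

13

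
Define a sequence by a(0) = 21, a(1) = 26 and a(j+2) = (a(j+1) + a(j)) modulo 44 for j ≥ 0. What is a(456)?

5

We have a(0) = 21, a(1) = 26, a(2) = 3, a(3) = 29, a(4) = 32, a(5) = 17, a(6) = 5, a(7) = 22, a(8) = 27, a(9) = 5, a(10) = 32, a(11) = 37, a(12) = 25, a(13) = 18, a(14) = 43, a(15) = 17, a(16) = 16, a(17) = 33, a(18) = 5, a(19) = 38, a(20) = 43, a(21) = 37, a(22) = 36, a(23) = 29, a(24) = 21, a(25) = 6, a(26) = 27, a(27) = 33, a(28) = 16, a(29) = 5, a(30) = 21, a(31) = 26.
Since (a(30), a(31)) = (a(0), a(1)) = (21, 26) (two consecutive terms determine the rest), the sequence is periodic with period 30.
So a(456) = a(0 + ((456-0) mod 30)) = a(6) = 5.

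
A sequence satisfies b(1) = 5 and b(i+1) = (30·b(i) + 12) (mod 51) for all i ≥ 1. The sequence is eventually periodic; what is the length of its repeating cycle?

4

Computing terms: b(1) = 5; b(2) = 9; b(3) = 27; b(4) = 6; b(5) = 39; b(6) = 9.
Since b(6) = b(2) = 9, the sequence is eventually periodic: after a pre-period of length 1 it cycles with period 4.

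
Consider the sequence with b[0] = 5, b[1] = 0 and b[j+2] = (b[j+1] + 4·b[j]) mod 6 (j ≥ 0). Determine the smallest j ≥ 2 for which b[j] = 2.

We have b[0] = 5, b[1] = 0, b[2] = 2, b[3] = 2, b[4] = 4, b[5] = 0, b[6] = 4, b[7] = 4, b[8] = 2, b[9] = 0, b[10] = 2.
Since (b[9], b[10]) = (b[1], b[2]) = (0, 2) (two consecutive terms determine the rest), the sequence is eventually periodic: after a pre-period of length 1 it cycles with period 8.
The value 2 first appears (with j ≥ 2) at b[2].

2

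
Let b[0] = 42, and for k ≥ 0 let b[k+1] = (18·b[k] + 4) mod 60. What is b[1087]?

We have b[0] = 42; b[1] = 40; b[2] = 4; b[3] = 16; b[4] = 52; b[5] = 40.
Since b[5] = b[1] = 40, the sequence is eventually periodic: after a pre-period of length 1 it cycles with period 4.
For k ≥ 1, b[k] depends only on (k - 1) mod 4. (1087 - 1) mod 4 = 2, so b[1087] = b[3] = 16.

16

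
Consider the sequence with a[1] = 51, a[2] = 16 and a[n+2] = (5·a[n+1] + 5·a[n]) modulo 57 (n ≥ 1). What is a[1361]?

31

a[1] = 51; a[2] = 16; a[3] = 50; a[4] = 45; a[5] = 19; a[6] = 35; a[7] = 42; a[8] = 43; a[9] = 26; a[10] = 3; a[11] = 31; a[12] = 56; a[13] = 36; a[14] = 4; a[15] = 29; a[16] = 51; a[17] = 1; a[18] = 32; a[19] = 51; a[20] = 16.
Since (a[19], a[20]) = (a[1], a[2]) = (51, 16) (two consecutive terms determine the rest), the sequence is periodic with period 18.
So a[1361] = a[1 + ((1361-1) mod 18)] = a[11] = 31.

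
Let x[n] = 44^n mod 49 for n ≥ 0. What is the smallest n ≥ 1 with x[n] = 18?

14

x[0] = 1, x[1] = 44, x[2] = 25, x[3] = 22, x[4] = 37, x[5] = 11, x[6] = 43, x[7] = 30, x[8] = 46, x[9] = 15, x[10] = 23, x[11] = 32, x[12] = 36, x[13] = 16, x[14] = 18, x[15] = 8, x[16] = 9, x[17] = 4, x[18] = 29, x[19] = 2, x[20] = 39, x[21] = 1.
Since x[21] = x[0] = 1, the sequence is periodic with period 21.
The value 18 first appears (with n ≥ 1) at x[14].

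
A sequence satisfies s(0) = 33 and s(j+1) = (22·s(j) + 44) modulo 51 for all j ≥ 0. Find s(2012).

Computing terms: s(0) = 33,  s(1) = 5,  s(2) = 1,  s(3) = 15,  s(4) = 17,  s(5) = 10,  s(6) = 9,  s(7) = 38,  s(8) = 13,  s(9) = 24,  s(10) = 11,  s(11) = 31,  s(12) = 12,  s(13) = 2,  s(14) = 37,  s(15) = 42,  s(16) = 50,  s(17) = 22,  s(18) = 18,  s(19) = 32,  s(20) = 34,  s(21) = 27,  s(22) = 26,  s(23) = 4,  s(24) = 30,  s(25) = 41,  s(26) = 28,  s(27) = 48,  s(28) = 29,  s(29) = 19,  s(30) = 3,  s(31) = 8,  s(32) = 16,  s(33) = 39,  s(34) = 35,  s(35) = 49,  s(36) = 0,  s(37) = 44,  s(38) = 43,  s(39) = 21,  s(40) = 47,  s(41) = 7,  s(42) = 45,  s(43) = 14,  s(44) = 46,  s(45) = 36,  s(46) = 20,  s(47) = 25,  s(48) = 33.
Since s(48) = s(0) = 33, the sequence is periodic with period 48.
So s(2012) = s(0 + ((2012-0) mod 48)) = s(44) = 46.

46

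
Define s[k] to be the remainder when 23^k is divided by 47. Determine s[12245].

19

s[1] = 23; s[2] = 12; s[3] = 41; s[4] = 3; s[5] = 22; s[6] = 36; s[7] = 29; s[8] = 9; s[9] = 19; s[10] = 14; s[11] = 40; s[12] = 27; s[13] = 10; s[14] = 42; s[15] = 26; s[16] = 34; s[17] = 30; s[18] = 32; s[19] = 31; s[20] = 8; s[21] = 43; s[22] = 2; s[23] = 46; s[24] = 24; s[25] = 35; s[26] = 6; s[27] = 44; s[28] = 25; s[29] = 11; s[30] = 18; s[31] = 38; s[32] = 28; s[33] = 33; s[34] = 7; s[35] = 20; s[36] = 37; s[37] = 5; s[38] = 21; s[39] = 13; s[40] = 17; s[41] = 15; s[42] = 16; s[43] = 39; s[44] = 4; s[45] = 45; s[46] = 1; s[47] = 23.
The sequence repeats with period 46.
So s[12245] = s[1 + ((12245-1) mod 46)] = s[9] = 19.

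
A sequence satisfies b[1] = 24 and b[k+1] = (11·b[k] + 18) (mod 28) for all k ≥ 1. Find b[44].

2

Listing terms: b[1] = 24,  b[2] = 2,  b[3] = 12,  b[4] = 10,  b[5] = 16,  b[6] = 26,  b[7] = 24.
The sequence repeats with period 6.
(44 - 1) mod 6 = 1, so b[44] = b[2] = 2.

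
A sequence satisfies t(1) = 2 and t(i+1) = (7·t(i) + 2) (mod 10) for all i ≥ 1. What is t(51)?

4

t(1) = 2, t(2) = 6, t(3) = 4, t(4) = 0, t(5) = 2.
The sequence repeats with period 4.
(51 - 1) mod 4 = 2, so t(51) = t(3) = 4.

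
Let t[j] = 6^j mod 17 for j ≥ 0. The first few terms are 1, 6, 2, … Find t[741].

We have t[0] = 1; t[1] = 6; t[2] = 2; t[3] = 12; t[4] = 4; t[5] = 7; t[6] = 8; t[7] = 14; t[8] = 16; t[9] = 11; t[10] = 15; t[11] = 5; t[12] = 13; t[13] = 10; t[14] = 9; t[15] = 3; t[16] = 1.
The sequence repeats with period 16.
So t[741] = t[0 + ((741-0) mod 16)] = t[5] = 7.

7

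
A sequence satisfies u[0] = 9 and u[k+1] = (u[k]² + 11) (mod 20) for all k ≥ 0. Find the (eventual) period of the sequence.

6

u[0] = 9; u[1] = 12; u[2] = 15; u[3] = 16; u[4] = 7; u[5] = 0; u[6] = 11; u[7] = 12.
Since u[7] = u[1] = 12, the sequence is eventually periodic: after a pre-period of length 1 it cycles with period 6.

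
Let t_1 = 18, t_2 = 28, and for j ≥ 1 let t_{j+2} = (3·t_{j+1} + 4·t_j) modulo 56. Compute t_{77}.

We have t_1 = 18, t_2 = 28, t_3 = 44, t_4 = 20, t_5 = 12, t_6 = 4, t_7 = 4, t_8 = 28, t_9 = 44.
Since (t_8, t_9) = (t_2, t_3) = (28, 44) (two consecutive terms determine the rest), the sequence is eventually periodic: after a pre-period of length 1 it cycles with period 6.
For j ≥ 2, t_j depends only on (j - 2) mod 6. (77 - 2) mod 6 = 3, so t_{77} = t_5 = 12.

12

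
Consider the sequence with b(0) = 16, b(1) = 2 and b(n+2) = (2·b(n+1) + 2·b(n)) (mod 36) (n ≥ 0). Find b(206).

b(0) = 16; b(1) = 2; b(2) = 0; b(3) = 4; b(4) = 8; b(5) = 24; b(6) = 28; b(7) = 32; b(8) = 12; b(9) = 16; b(10) = 20; b(11) = 0; b(12) = 4.
Since (b(11), b(12)) = (b(2), b(3)) = (0, 4) (two consecutive terms determine the rest), the sequence is eventually periodic: after a pre-period of length 2 it cycles with period 9.
For n ≥ 2, b(n) depends only on (n - 2) mod 9. (206 - 2) mod 9 = 6, so b(206) = b(8) = 12.

12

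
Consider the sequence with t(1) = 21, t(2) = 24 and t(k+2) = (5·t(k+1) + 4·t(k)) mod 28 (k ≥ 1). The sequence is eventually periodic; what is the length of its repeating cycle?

Listing terms: t(1) = 21,  t(2) = 24,  t(3) = 8,  t(4) = 24,  t(5) = 12,  t(6) = 16,  t(7) = 16,  t(8) = 4,  t(9) = 0,  t(10) = 16,  t(11) = 24,  t(12) = 16,  t(13) = 8,  t(14) = 20,  t(15) = 20,  t(16) = 12,  t(17) = 0,  t(18) = 20,  t(19) = 16,  t(20) = 20,  t(21) = 24,  t(22) = 4,  t(23) = 4,  t(24) = 8,  t(25) = 0,  t(26) = 4,  t(27) = 20,  t(28) = 4,  t(29) = 16,  t(30) = 12,  t(31) = 12,  t(32) = 24,  t(33) = 0,  t(34) = 12,  t(35) = 4,  t(36) = 12,  t(37) = 20,  t(38) = 8,  t(39) = 8,  t(40) = 16,  t(41) = 0,  t(42) = 8,  t(43) = 12,  t(44) = 8,  t(45) = 4,  t(46) = 24,  t(47) = 24,  t(48) = 20,  t(49) = 0,  t(50) = 24,  t(51) = 8.
Since (t(50), t(51)) = (t(2), t(3)) = (24, 8) (two consecutive terms determine the rest), the sequence is eventually periodic: after a pre-period of length 1 it cycles with period 48.

48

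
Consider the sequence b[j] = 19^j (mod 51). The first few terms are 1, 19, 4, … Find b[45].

We have b[0] = 1; b[1] = 19; b[2] = 4; b[3] = 25; b[4] = 16; b[5] = 49; b[6] = 13; b[7] = 43; b[8] = 1.
Since b[8] = b[0] = 1, the sequence is periodic with period 8.
So b[45] = b[0 + ((45-0) mod 8)] = b[5] = 49.

49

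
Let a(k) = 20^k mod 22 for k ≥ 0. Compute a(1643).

a(0) = 1,  a(1) = 20,  a(2) = 4,  a(3) = 14,  a(4) = 16,  a(5) = 12,  a(6) = 20.
Since a(6) = a(1) = 20, the sequence is eventually periodic: after a pre-period of length 1 it cycles with period 5.
For k ≥ 1, a(k) depends only on (k - 1) mod 5. (1643 - 1) mod 5 = 2, so a(1643) = a(3) = 14.

14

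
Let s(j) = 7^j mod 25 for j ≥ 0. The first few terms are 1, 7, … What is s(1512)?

1

s(0) = 1; s(1) = 7; s(2) = 24; s(3) = 18; s(4) = 1.
The sequence repeats with period 4.
So s(1512) = s(0 + ((1512-0) mod 4)) = s(0) = 1.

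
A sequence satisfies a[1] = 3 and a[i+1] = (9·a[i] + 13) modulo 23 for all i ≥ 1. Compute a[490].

a[1] = 3,  a[2] = 17,  a[3] = 5,  a[4] = 12,  a[5] = 6,  a[6] = 21,  a[7] = 18,  a[8] = 14,  a[9] = 1,  a[10] = 22,  a[11] = 4,  a[12] = 3.
Since a[12] = a[1] = 3, the sequence is periodic with period 11.
So a[490] = a[1 + ((490-1) mod 11)] = a[6] = 21.

21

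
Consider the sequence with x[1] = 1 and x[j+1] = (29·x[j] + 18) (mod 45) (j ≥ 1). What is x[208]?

Listing terms: x[1] = 1; x[2] = 2; x[3] = 31; x[4] = 17; x[5] = 16; x[6] = 32; x[7] = 1.
Since x[7] = x[1] = 1, the sequence is periodic with period 6.
So x[208] = x[1 + ((208-1) mod 6)] = x[4] = 17.

17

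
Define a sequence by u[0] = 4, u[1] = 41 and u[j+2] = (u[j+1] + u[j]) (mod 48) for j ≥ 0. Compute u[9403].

Listing terms: u[0] = 4; u[1] = 41; u[2] = 45; u[3] = 38; u[4] = 35; u[5] = 25; u[6] = 12; u[7] = 37; u[8] = 1; u[9] = 38; u[10] = 39; u[11] = 29; u[12] = 20; u[13] = 1; u[14] = 21; u[15] = 22; u[16] = 43; u[17] = 17; u[18] = 12; u[19] = 29; u[20] = 41; u[21] = 22; u[22] = 15; u[23] = 37; u[24] = 4; u[25] = 41.
Since (u[24], u[25]) = (u[0], u[1]) = (4, 41) (two consecutive terms determine the rest), the sequence is periodic with period 24.
So u[9403] = u[0 + ((9403-0) mod 24)] = u[19] = 29.

29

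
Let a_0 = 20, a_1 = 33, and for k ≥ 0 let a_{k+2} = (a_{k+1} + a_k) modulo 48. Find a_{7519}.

13

We have a_0 = 20; a_1 = 33; a_2 = 5; a_3 = 38; a_4 = 43; a_5 = 33; a_6 = 28; a_7 = 13; a_8 = 41; a_9 = 6; a_{10} = 47; a_{11} = 5; a_{12} = 4; a_{13} = 9; a_{14} = 13; a_{15} = 22; a_{16} = 35; a_{17} = 9; a_{18} = 44; a_{19} = 5; a_{20} = 1; a_{21} = 6; a_{22} = 7; a_{23} = 13; a_{24} = 20; a_{25} = 33.
The sequence repeats with period 24.
So a_{7519} = a_{0 + ((7519-0) mod 24)} = a_7 = 13.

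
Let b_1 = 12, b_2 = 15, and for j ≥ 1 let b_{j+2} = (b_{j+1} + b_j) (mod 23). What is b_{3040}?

12

We have b_1 = 12,  b_2 = 15,  b_3 = 4,  b_4 = 19,  b_5 = 0,  b_6 = 19,  b_7 = 19,  b_8 = 15,  b_9 = 11,  b_{10} = 3,  b_{11} = 14,  b_{12} = 17,  b_{13} = 8,  b_{14} = 2,  b_{15} = 10,  b_{16} = 12,  b_{17} = 22,  b_{18} = 11,  b_{19} = 10,  b_{20} = 21,  b_{21} = 8,  b_{22} = 6,  b_{23} = 14,  b_{24} = 20,  b_{25} = 11,  b_{26} = 8,  b_{27} = 19,  b_{28} = 4,  b_{29} = 0,  b_{30} = 4,  b_{31} = 4,  b_{32} = 8,  b_{33} = 12,  b_{34} = 20,  b_{35} = 9,  b_{36} = 6,  b_{37} = 15,  b_{38} = 21,  b_{39} = 13,  b_{40} = 11,  b_{41} = 1,  b_{42} = 12,  b_{43} = 13,  b_{44} = 2,  b_{45} = 15,  b_{46} = 17,  b_{47} = 9,  b_{48} = 3,  b_{49} = 12,  b_{50} = 15.
Since (b_{49}, b_{50}) = (b_1, b_2) = (12, 15) (two consecutive terms determine the rest), the sequence is periodic with period 48.
So b_{3040} = b_{1 + ((3040-1) mod 48)} = b_{16} = 12.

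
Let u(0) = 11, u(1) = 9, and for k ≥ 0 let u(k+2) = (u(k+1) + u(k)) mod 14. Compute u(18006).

1

Computing terms: u(0) = 11,  u(1) = 9,  u(2) = 6,  u(3) = 1,  u(4) = 7,  u(5) = 8,  u(6) = 1,  u(7) = 9,  u(8) = 10,  u(9) = 5,  u(10) = 1,  u(11) = 6,  u(12) = 7,  u(13) = 13,  u(14) = 6,  u(15) = 5,  u(16) = 11,  u(17) = 2,  u(18) = 13,  u(19) = 1,  u(20) = 0,  u(21) = 1,  u(22) = 1,  u(23) = 2,  u(24) = 3,  u(25) = 5,  u(26) = 8,  u(27) = 13,  u(28) = 7,  u(29) = 6,  u(30) = 13,  u(31) = 5,  u(32) = 4,  u(33) = 9,  u(34) = 13,  u(35) = 8,  u(36) = 7,  u(37) = 1,  u(38) = 8,  u(39) = 9,  u(40) = 3,  u(41) = 12,  u(42) = 1,  u(43) = 13,  u(44) = 0,  u(45) = 13,  u(46) = 13,  u(47) = 12,  u(48) = 11,  u(49) = 9.
Since (u(48), u(49)) = (u(0), u(1)) = (11, 9) (two consecutive terms determine the rest), the sequence is periodic with period 48.
(18006 - 0) mod 48 = 6, so u(18006) = u(6) = 1.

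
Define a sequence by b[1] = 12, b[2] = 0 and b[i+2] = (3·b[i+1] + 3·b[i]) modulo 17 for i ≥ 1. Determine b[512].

Listing terms: b[1] = 12, b[2] = 0, b[3] = 2, b[4] = 6, b[5] = 7, b[6] = 5, b[7] = 2, b[8] = 4, b[9] = 1, b[10] = 15, b[11] = 14, b[12] = 2, b[13] = 14, b[14] = 14, b[15] = 16, b[16] = 5, b[17] = 12, b[18] = 0.
The sequence repeats with period 16.
So b[512] = b[1 + ((512-1) mod 16)] = b[16] = 5.

5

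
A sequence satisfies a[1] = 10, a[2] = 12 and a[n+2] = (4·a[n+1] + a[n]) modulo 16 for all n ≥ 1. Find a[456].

4

a[1] = 10, a[2] = 12, a[3] = 10, a[4] = 4, a[5] = 10, a[6] = 12.
Since (a[5], a[6]) = (a[1], a[2]) = (10, 12) (two consecutive terms determine the rest), the sequence is periodic with period 4.
(456 - 1) mod 4 = 3, so a[456] = a[4] = 4.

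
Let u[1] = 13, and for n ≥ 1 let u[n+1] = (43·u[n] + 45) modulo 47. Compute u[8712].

42

Listing terms: u[1] = 13; u[2] = 40; u[3] = 26; u[4] = 35; u[5] = 46; u[6] = 2; u[7] = 37; u[8] = 38; u[9] = 34; u[10] = 3; u[11] = 33; u[12] = 7; u[13] = 17; u[14] = 24; u[15] = 43; u[16] = 14; u[17] = 36; u[18] = 42; u[19] = 18; u[20] = 20; u[21] = 12; u[22] = 44; u[23] = 10; u[24] = 5; u[25] = 25; u[26] = 39; u[27] = 30; u[28] = 19; u[29] = 16; u[30] = 28; u[31] = 27; u[32] = 31; u[33] = 15; u[34] = 32; u[35] = 11; u[36] = 1; u[37] = 41; u[38] = 22; u[39] = 4; u[40] = 29; u[41] = 23; u[42] = 0; u[43] = 45; u[44] = 6; u[45] = 21; u[46] = 8; u[47] = 13.
The sequence repeats with period 46.
So u[8712] = u[1 + ((8712-1) mod 46)] = u[18] = 42.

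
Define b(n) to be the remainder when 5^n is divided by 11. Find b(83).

4

Listing terms: b(0) = 1; b(1) = 5; b(2) = 3; b(3) = 4; b(4) = 9; b(5) = 1.
Since b(5) = b(0) = 1, the sequence is periodic with period 5.
So b(83) = b(0 + ((83-0) mod 5)) = b(3) = 4.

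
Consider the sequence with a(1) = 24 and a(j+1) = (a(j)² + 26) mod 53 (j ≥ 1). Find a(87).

Computing terms: a(1) = 24; a(2) = 19; a(3) = 16; a(4) = 17; a(5) = 50; a(6) = 35; a(7) = 32; a(8) = 43; a(9) = 20; a(10) = 2; a(11) = 30; a(12) = 25; a(13) = 15; a(14) = 39; a(15) = 10; a(16) = 20.
Since a(16) = a(9) = 20, the sequence is eventually periodic: after a pre-period of length 8 it cycles with period 7.
For j ≥ 9, a(j) depends only on (j - 9) mod 7. (87 - 9) mod 7 = 1, so a(87) = a(10) = 2.

2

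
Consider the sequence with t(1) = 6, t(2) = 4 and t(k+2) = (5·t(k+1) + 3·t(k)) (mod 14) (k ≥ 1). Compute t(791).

4

Computing terms: t(1) = 6; t(2) = 4; t(3) = 10; t(4) = 6; t(5) = 4.
The sequence repeats with period 3.
So t(791) = t(1 + ((791-1) mod 3)) = t(2) = 4.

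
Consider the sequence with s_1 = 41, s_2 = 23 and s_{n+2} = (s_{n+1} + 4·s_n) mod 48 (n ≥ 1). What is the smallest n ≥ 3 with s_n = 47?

10

s_1 = 41, s_2 = 23, s_3 = 43, s_4 = 39, s_5 = 19, s_6 = 31, s_7 = 11, s_8 = 39, s_9 = 35, s_{10} = 47, s_{11} = 43, s_{12} = 39.
Since (s_{11}, s_{12}) = (s_3, s_4) = (43, 39) (two consecutive terms determine the rest), the sequence is eventually periodic: after a pre-period of length 2 it cycles with period 8.
The value 47 first appears (with n ≥ 3) at s_{10}.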